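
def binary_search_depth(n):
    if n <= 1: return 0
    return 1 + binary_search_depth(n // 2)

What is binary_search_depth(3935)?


3935 / 2 = 1967
1967 / 2 = 983
983 / 2 = 491
491 / 2 = 245
245 / 2 = 122
122 / 2 = 61
61 / 2 = 30
30 / 2 = 15
15 / 2 = 7
7 / 2 = 3
3 / 2 = 1
Reached 1 after 11 halvings

11


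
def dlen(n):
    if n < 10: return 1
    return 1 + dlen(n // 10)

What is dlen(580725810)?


dlen(580725810) = 1 + dlen(58072581)
dlen(58072581) = 1 + dlen(5807258)
dlen(5807258) = 1 + dlen(580725)
dlen(580725) = 1 + dlen(58072)
dlen(58072) = 1 + dlen(5807)
dlen(5807) = 1 + dlen(580)
dlen(580) = 1 + dlen(58)
dlen(58) = 1 + dlen(5)
dlen(5) = 1  (base case: 5 < 10)
Unwinding: 1 + 1 + 1 + 1 + 1 + 1 + 1 + 1 + 1 = 9

9


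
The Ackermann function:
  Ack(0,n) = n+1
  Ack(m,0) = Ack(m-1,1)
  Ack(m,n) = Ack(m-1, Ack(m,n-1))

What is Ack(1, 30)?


Ack(1, 30) = Ack(0, Ack(1, 29))
  Ack(1, 29) = Ack(0, Ack(1, 28))
    Ack(1, 28) = Ack(0, Ack(1, 27))
      Ack(1, 27) = Ack(0, Ack(1, 26))
        Ack(1, 26) = Ack(0, Ack(1, 25))
          Ack(1, 25) = Ack(0, Ack(1, 24))
          Ack(1, 24) = Ack(0, Ack(1, 23))
          Ack(1, 23) = Ack(0, Ack(1, 22))
          Ack(1, 22) = Ack(0, Ack(1, 21))
          Ack(1, 21) = Ack(0, Ack(1, 20))
          Ack(1, 20) = Ack(0, Ack(1, 19))
          Ack(1, 19) = Ack(0, Ack(1, 18))
          Ack(1, 18) = Ack(0, Ack(1, 17))
          Ack(1, 17) = Ack(0, Ack(1, 16))
          Ack(1, 16) = Ack(0, Ack(1, 15))
          Ack(1, 15) = Ack(0, Ack(1, 14))
          Ack(1, 14) = Ack(0, Ack(1, 13))
          Ack(1, 13) = Ack(0, Ack(1, 12))
          Ack(1, 12) = Ack(0, Ack(1, 11))
          Ack(1, 11) = Ack(0, Ack(1, 10))
          Ack(1, 10) = Ack(0, Ack(1, 9))
          Ack(1, 9) = Ack(0, Ack(1, 8))
          Ack(1, 8) = Ack(0, Ack(1, 7))
          Ack(1, 7) = Ack(0, Ack(1, 6))
          Ack(1, 6) = Ack(0, Ack(1, 5))
... (trace truncated)
Result: Ack(1, 30) = 32

32


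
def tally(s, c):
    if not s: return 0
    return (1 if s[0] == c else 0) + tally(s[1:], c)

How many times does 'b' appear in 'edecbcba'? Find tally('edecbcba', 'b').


s[0]='e' != 'b' -> 0
s[0]='d' != 'b' -> 0
s[0]='e' != 'b' -> 0
s[0]='c' != 'b' -> 0
s[0]='b' == 'b' -> 1
s[0]='c' != 'b' -> 0
s[0]='b' == 'b' -> 1
s[0]='a' != 'b' -> 0
Sum: 0 + 0 + 0 + 0 + 1 + 0 + 1 + 0 = 2

2


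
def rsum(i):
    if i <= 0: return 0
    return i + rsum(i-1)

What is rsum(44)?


rsum(44)
= 44 + 43 + 42 + 41 + 40 + 39 + 38 + 37 + 36 + 35 + 34 + 33 + 32 + 31 + 30 + 29 + 28 + 27 + 26 + 25 + 24 + 23 + 22 + 21 + 20 + 19 + 18 + 17 + 16 + 15 + 14 + 13 + 12 + 11 + 10 + 9 + 8 + 7 + 6 + 5 + 4 + 3 + 2 + 1 + rsum(0)
= 44 + 43 + 42 + 41 + 40 + 39 + 38 + 37 + 36 + 35 + 34 + 33 + 32 + 31 + 30 + 29 + 28 + 27 + 26 + 25 + 24 + 23 + 22 + 21 + 20 + 19 + 18 + 17 + 16 + 15 + 14 + 13 + 12 + 11 + 10 + 9 + 8 + 7 + 6 + 5 + 4 + 3 + 2 + 1 + 0
= 990

990


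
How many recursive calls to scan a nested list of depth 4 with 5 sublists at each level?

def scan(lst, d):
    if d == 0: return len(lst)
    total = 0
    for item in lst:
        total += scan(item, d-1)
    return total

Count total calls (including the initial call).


At depth 0 (root): 1 call
At depth 1: each of 1 parents calls scan on 5 children = 5 calls
At depth 2: each of 5 parents calls scan on 5 children = 25 calls
At depth 3: each of 25 parents calls scan on 5 children = 125 calls
At depth 4: each of 125 parents calls scan on 5 children = 625 calls
Total: 1 + 5 + 25 + 125 + 625 = 781

781


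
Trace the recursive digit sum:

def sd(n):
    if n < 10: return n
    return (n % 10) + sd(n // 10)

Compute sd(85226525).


sd(85226525) = 5 + sd(8522652)
sd(8522652) = 2 + sd(852265)
sd(852265) = 5 + sd(85226)
sd(85226) = 6 + sd(8522)
sd(8522) = 2 + sd(852)
sd(852) = 2 + sd(85)
sd(85) = 5 + sd(8)
sd(8) = 8  (base case)
Total: 5 + 2 + 5 + 6 + 2 + 2 + 5 + 8 = 35

35


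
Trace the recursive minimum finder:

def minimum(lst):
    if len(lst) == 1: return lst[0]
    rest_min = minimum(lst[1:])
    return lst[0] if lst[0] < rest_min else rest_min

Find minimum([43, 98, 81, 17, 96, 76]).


minimum([43, 98, 81, 17, 96, 76]): compare 43 with minimum([98, 81, 17, 96, 76])
minimum([98, 81, 17, 96, 76]): compare 98 with minimum([81, 17, 96, 76])
minimum([81, 17, 96, 76]): compare 81 with minimum([17, 96, 76])
minimum([17, 96, 76]): compare 17 with minimum([96, 76])
minimum([96, 76]): compare 96 with minimum([76])
minimum([76]) = 76  (base case)
Compare 96 with 76 -> 76
Compare 17 with 76 -> 17
Compare 81 with 17 -> 17
Compare 98 with 17 -> 17
Compare 43 with 17 -> 17

17


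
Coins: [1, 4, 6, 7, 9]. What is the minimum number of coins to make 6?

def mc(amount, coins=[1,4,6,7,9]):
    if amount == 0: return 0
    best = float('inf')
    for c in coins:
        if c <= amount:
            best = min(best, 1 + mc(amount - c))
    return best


Building up with DP:
mc(0) = 0
mc(1) = min(1+mc(0)=1+0=1) = 1
mc(2) = min(1+mc(1)=1+1=2) = 2
mc(3) = min(1+mc(2)=1+2=3) = 3
mc(4) = min(1+mc(3)=1+3=4, 1+mc(0)=1+0=1) = 1
mc(5) = min(1+mc(4)=1+1=2, 1+mc(1)=1+1=2) = 2
mc(6) = min(1+mc(5)=1+2=3, 1+mc(2)=1+2=3, 1+mc(0)=1+0=1) = 1

1


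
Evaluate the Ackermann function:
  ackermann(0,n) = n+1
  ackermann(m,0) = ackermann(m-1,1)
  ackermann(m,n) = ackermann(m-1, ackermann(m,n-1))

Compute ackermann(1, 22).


ackermann(1, 22) = ackermann(0, ackermann(1, 21))
  ackermann(1, 21) = ackermann(0, ackermann(1, 20))
    ackermann(1, 20) = ackermann(0, ackermann(1, 19))
      ackermann(1, 19) = ackermann(0, ackermann(1, 18))
        ackermann(1, 18) = ackermann(0, ackermann(1, 17))
          ackermann(1, 17) = ackermann(0, ackermann(1, 16))
          ackermann(1, 16) = ackermann(0, ackermann(1, 15))
          ackermann(1, 15) = ackermann(0, ackermann(1, 14))
          ackermann(1, 14) = ackermann(0, ackermann(1, 13))
          ackermann(1, 13) = ackermann(0, ackermann(1, 12))
          ackermann(1, 12) = ackermann(0, ackermann(1, 11))
          ackermann(1, 11) = ackermann(0, ackermann(1, 10))
          ackermann(1, 10) = ackermann(0, ackermann(1, 9))
          ackermann(1, 9) = ackermann(0, ackermann(1, 8))
          ackermann(1, 8) = ackermann(0, ackermann(1, 7))
          ackermann(1, 7) = ackermann(0, ackermann(1, 6))
          ackermann(1, 6) = ackermann(0, ackermann(1, 5))
          ackermann(1, 5) = ackermann(0, ackermann(1, 4))
          ackermann(1, 4) = ackermann(0, ackermann(1, 3))
          ackermann(1, 3) = ackermann(0, ackermann(1, 2))
          ackermann(1, 2) = ackermann(0, ackermann(1, 1))
          ackermann(1, 1) = ackermann(0, ackermann(1, 0))
          ackermann(1, 0) = ackermann(0, 1)
          ackermann(0, 1) = 2
            = ackermann(0, 2)
... (trace truncated)
Result: ackermann(1, 22) = 24

24


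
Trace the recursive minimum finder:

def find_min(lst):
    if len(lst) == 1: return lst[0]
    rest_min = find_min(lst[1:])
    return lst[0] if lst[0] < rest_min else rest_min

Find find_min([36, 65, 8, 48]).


find_min([36, 65, 8, 48]): compare 36 with find_min([65, 8, 48])
find_min([65, 8, 48]): compare 65 with find_min([8, 48])
find_min([8, 48]): compare 8 with find_min([48])
find_min([48]) = 48  (base case)
Compare 8 with 48 -> 8
Compare 65 with 8 -> 8
Compare 36 with 8 -> 8

8


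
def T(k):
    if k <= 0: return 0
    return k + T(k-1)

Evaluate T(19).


T(19)
= 19 + 18 + 17 + 16 + 15 + 14 + 13 + 12 + 11 + 10 + 9 + 8 + 7 + 6 + 5 + 4 + 3 + 2 + 1 + T(0)
= 19 + 18 + 17 + 16 + 15 + 14 + 13 + 12 + 11 + 10 + 9 + 8 + 7 + 6 + 5 + 4 + 3 + 2 + 1 + 0
= 190

190


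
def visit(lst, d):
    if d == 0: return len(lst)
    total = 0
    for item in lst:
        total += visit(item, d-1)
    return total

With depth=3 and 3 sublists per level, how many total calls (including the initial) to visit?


At depth 0 (root): 1 call
At depth 1: each of 1 parents calls visit on 3 children = 3 calls
At depth 2: each of 3 parents calls visit on 3 children = 9 calls
At depth 3: each of 9 parents calls visit on 3 children = 27 calls
Total: 1 + 3 + 9 + 27 = 40

40


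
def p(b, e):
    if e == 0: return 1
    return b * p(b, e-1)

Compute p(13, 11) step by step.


p(13, 11)
= 13 * p(13, 10)
= 13 * 13 * p(13, 9)
= 13 * 13 * 13 * p(13, 8)
= 13 * 13 * 13 * 13 * p(13, 7)
= 13 * 13 * 13 * 13 * 13 * p(13, 6)
= 13 * 13 * 13 * 13 * 13 * 13 * p(13, 5)
= 13 * 13 * 13 * 13 * 13 * 13 * 13 * p(13, 4)
= 13 * 13 * 13 * 13 * 13 * 13 * 13 * 13 * p(13, 3)
= 13 * 13 * 13 * 13 * 13 * 13 * 13 * 13 * 13 * p(13, 2)
= 13 * 13 * 13 * 13 * 13 * 13 * 13 * 13 * 13 * 13 * p(13, 1)
= 13 * 13 * 13 * 13 * 13 * 13 * 13 * 13 * 13 * 13 * 13 * p(13, 0)
= 13 * 13 * 13 * 13 * 13 * 13 * 13 * 13 * 13 * 13 * 13 * 1
= 1792160394037

1792160394037


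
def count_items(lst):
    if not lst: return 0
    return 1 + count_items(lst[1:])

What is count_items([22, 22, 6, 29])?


count_items([22, 22, 6, 29]) = 1 + count_items([22, 6, 29])
count_items([22, 6, 29]) = 1 + count_items([6, 29])
count_items([6, 29]) = 1 + count_items([29])
count_items([29]) = 1 + count_items([])
count_items([]) = 0  (base case)
Unwinding: 1 + 1 + 1 + 1 + 0 = 4

4


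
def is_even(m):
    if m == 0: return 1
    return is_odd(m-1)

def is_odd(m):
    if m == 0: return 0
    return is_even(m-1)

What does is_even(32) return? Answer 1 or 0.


is_even(32) = is_odd(31)
is_odd(31) = is_even(30)
is_even(30) = is_odd(29)
is_odd(29) = is_even(28)
is_even(28) = is_odd(27)
is_odd(27) = is_even(26)
is_even(26) = is_odd(25)
is_odd(25) = is_even(24)
is_even(24) = is_odd(23)
is_odd(23) = is_even(22)
is_even(22) = is_odd(21)
is_odd(21) = is_even(20)
is_even(20) = is_odd(19)
is_odd(19) = is_even(18)
is_even(18) = is_odd(17)
is_odd(17) = is_even(16)
is_even(16) = is_odd(15)
is_odd(15) = is_even(14)
is_even(14) = is_odd(13)
is_odd(13) = is_even(12)
is_even(12) = is_odd(11)
is_odd(11) = is_even(10)
is_even(10) = is_odd(9)
is_odd(9) = is_even(8)
is_even(8) = is_odd(7)
is_odd(7) = is_even(6)
is_even(6) = is_odd(5)
is_odd(5) = is_even(4)
is_even(4) = is_odd(3)
is_odd(3) = is_even(2)
is_even(2) = is_odd(1)
is_odd(1) = is_even(0)
is_even(0) = 1  (base case)
Result: 1

1


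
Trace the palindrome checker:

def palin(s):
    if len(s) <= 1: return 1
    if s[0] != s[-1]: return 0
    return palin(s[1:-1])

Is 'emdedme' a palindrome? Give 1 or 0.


palin('emdedme'): s[0]='e' == s[-1]='e' -> check palin('mdedm')
palin('mdedm'): s[0]='m' == s[-1]='m' -> check palin('ded')
palin('ded'): s[0]='d' == s[-1]='d' -> check palin('e')
palin('e'): len <= 1 -> return 1  (base case)
Result: 1 (palindrome)

1


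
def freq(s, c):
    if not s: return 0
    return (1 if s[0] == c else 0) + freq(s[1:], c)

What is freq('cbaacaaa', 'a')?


s[0]='c' != 'a' -> 0
s[0]='b' != 'a' -> 0
s[0]='a' == 'a' -> 1
s[0]='a' == 'a' -> 1
s[0]='c' != 'a' -> 0
s[0]='a' == 'a' -> 1
s[0]='a' == 'a' -> 1
s[0]='a' == 'a' -> 1
Sum: 0 + 0 + 1 + 1 + 0 + 1 + 1 + 1 = 5

5


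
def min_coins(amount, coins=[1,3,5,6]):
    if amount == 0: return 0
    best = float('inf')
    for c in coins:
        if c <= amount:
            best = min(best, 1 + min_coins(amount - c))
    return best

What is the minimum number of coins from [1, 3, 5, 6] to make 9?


Building up with DP:
min_coins(0) = 0
min_coins(1) = min(1+min_coins(0)=1+0=1) = 1
min_coins(2) = min(1+min_coins(1)=1+1=2) = 2
min_coins(3) = min(1+min_coins(2)=1+2=3, 1+min_coins(0)=1+0=1) = 1
min_coins(4) = min(1+min_coins(3)=1+1=2, 1+min_coins(1)=1+1=2) = 2
min_coins(5) = min(1+min_coins(4)=1+2=3, 1+min_coins(2)=1+2=3, 1+min_coins(0)=1+0=1) = 1
min_coins(6) = min(1+min_coins(5)=1+1=2, 1+min_coins(3)=1+1=2, 1+min_coins(1)=1+1=2, 1+min_coins(0)=1+0=1) = 1
min_coins(7) = min(1+min_coins(6)=1+1=2, 1+min_coins(4)=1+2=3, 1+min_coins(2)=1+2=3, 1+min_coins(1)=1+1=2) = 2
min_coins(8) = min(1+min_coins(7)=1+2=3, 1+min_coins(5)=1+1=2, 1+min_coins(3)=1+1=2, 1+min_coins(2)=1+2=3) = 2
min_coins(9) = min(1+min_coins(8)=1+2=3, 1+min_coins(6)=1+1=2, 1+min_coins(4)=1+2=3, 1+min_coins(3)=1+1=2) = 2

2


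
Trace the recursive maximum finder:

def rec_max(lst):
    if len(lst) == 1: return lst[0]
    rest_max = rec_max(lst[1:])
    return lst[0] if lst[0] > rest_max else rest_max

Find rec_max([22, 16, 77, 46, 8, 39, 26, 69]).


rec_max([22, 16, 77, 46, 8, 39, 26, 69]): compare 22 with rec_max([16, 77, 46, 8, 39, 26, 69])
rec_max([16, 77, 46, 8, 39, 26, 69]): compare 16 with rec_max([77, 46, 8, 39, 26, 69])
rec_max([77, 46, 8, 39, 26, 69]): compare 77 with rec_max([46, 8, 39, 26, 69])
rec_max([46, 8, 39, 26, 69]): compare 46 with rec_max([8, 39, 26, 69])
rec_max([8, 39, 26, 69]): compare 8 with rec_max([39, 26, 69])
rec_max([39, 26, 69]): compare 39 with rec_max([26, 69])
rec_max([26, 69]): compare 26 with rec_max([69])
rec_max([69]) = 69  (base case)
Compare 26 with 69 -> 69
Compare 39 with 69 -> 69
Compare 8 with 69 -> 69
Compare 46 with 69 -> 69
Compare 77 with 69 -> 77
Compare 16 with 77 -> 77
Compare 22 with 77 -> 77

77


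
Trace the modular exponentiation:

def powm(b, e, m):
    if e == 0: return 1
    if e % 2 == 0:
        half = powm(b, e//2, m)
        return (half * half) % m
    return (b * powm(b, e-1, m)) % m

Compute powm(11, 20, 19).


powm(11, 20, 19): e is even, compute powm(11, 10, 19)
  powm(11, 10, 19): e is even, compute powm(11, 5, 19)
    powm(11, 5, 19): e is odd, compute powm(11, 4, 19)
      powm(11, 4, 19): e is even, compute powm(11, 2, 19)
        powm(11, 2, 19): e is even, compute powm(11, 1, 19)
          powm(11, 1, 19): e is odd, compute powm(11, 0, 19)
          powm(11, 0, 19) = 1
          (11 * 1) % 19 = 11
        half=11, (11*11) % 19 = 7
      half=7, (7*7) % 19 = 11
    (11 * 11) % 19 = 7
  half=7, (7*7) % 19 = 11
half=11, (11*11) % 19 = 7

7


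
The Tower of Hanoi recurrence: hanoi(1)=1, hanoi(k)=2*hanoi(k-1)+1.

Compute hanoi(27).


hanoi(27) = 2 * hanoi(26) + 1
hanoi(26) = 2 * hanoi(25) + 1
hanoi(25) = 2 * hanoi(24) + 1
hanoi(24) = 2 * hanoi(23) + 1
hanoi(23) = 2 * hanoi(22) + 1
hanoi(22) = 2 * hanoi(21) + 1
hanoi(21) = 2 * hanoi(20) + 1
hanoi(20) = 2 * hanoi(19) + 1
hanoi(19) = 2 * hanoi(18) + 1
hanoi(18) = 2 * hanoi(17) + 1
hanoi(17) = 2 * hanoi(16) + 1
hanoi(16) = 2 * hanoi(15) + 1
hanoi(15) = 2 * hanoi(14) + 1
hanoi(14) = 2 * hanoi(13) + 1
hanoi(13) = 2 * hanoi(12) + 1
hanoi(12) = 2 * hanoi(11) + 1
hanoi(11) = 2 * hanoi(10) + 1
hanoi(10) = 2 * hanoi(9) + 1
hanoi(9) = 2 * hanoi(8) + 1
hanoi(8) = 2 * hanoi(7) + 1
hanoi(7) = 2 * hanoi(6) + 1
hanoi(6) = 2 * hanoi(5) + 1
hanoi(5) = 2 * hanoi(4) + 1
hanoi(4) = 2 * hanoi(3) + 1
hanoi(3) = 2 * hanoi(2) + 1
hanoi(2) = 2 * hanoi(1) + 1
hanoi(1) = 1  (base case)
hanoi(2) = 2 * 1 + 1 = 3
hanoi(3) = 2 * 3 + 1 = 7
hanoi(4) = 2 * 7 + 1 = 15
hanoi(5) = 2 * 15 + 1 = 31
hanoi(6) = 2 * 31 + 1 = 63
hanoi(7) = 2 * 63 + 1 = 127
hanoi(8) = 2 * 127 + 1 = 255
hanoi(9) = 2 * 255 + 1 = 511
hanoi(10) = 2 * 511 + 1 = 1023
hanoi(11) = 2 * 1023 + 1 = 2047
hanoi(12) = 2 * 2047 + 1 = 4095
hanoi(13) = 2 * 4095 + 1 = 8191
hanoi(14) = 2 * 8191 + 1 = 16383
hanoi(15) = 2 * 16383 + 1 = 32767
hanoi(16) = 2 * 32767 + 1 = 65535
hanoi(17) = 2 * 65535 + 1 = 131071
hanoi(18) = 2 * 131071 + 1 = 262143
hanoi(19) = 2 * 262143 + 1 = 524287
hanoi(20) = 2 * 524287 + 1 = 1048575
hanoi(21) = 2 * 1048575 + 1 = 2097151
hanoi(22) = 2 * 2097151 + 1 = 4194303
hanoi(23) = 2 * 4194303 + 1 = 8388607
hanoi(24) = 2 * 8388607 + 1 = 16777215
hanoi(25) = 2 * 16777215 + 1 = 33554431
hanoi(26) = 2 * 33554431 + 1 = 67108863
hanoi(27) = 2 * 67108863 + 1 = 134217727

134217727


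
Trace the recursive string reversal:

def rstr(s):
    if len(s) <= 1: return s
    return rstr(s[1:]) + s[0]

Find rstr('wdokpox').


rstr('wdokpox') = rstr('dokpox') + 'w'
rstr('dokpox') = rstr('okpox') + 'd'
rstr('okpox') = rstr('kpox') + 'o'
rstr('kpox') = rstr('pox') + 'k'
rstr('pox') = rstr('ox') + 'p'
rstr('ox') = rstr('x') + 'o'
rstr('x') = 'x'  (base case)
Concatenating: 'x' + 'o' + 'p' + 'k' + 'o' + 'd' + 'w' = 'xopkodw'

xopkodw


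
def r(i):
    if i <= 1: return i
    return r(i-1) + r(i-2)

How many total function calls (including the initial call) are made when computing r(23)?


Let C(n) = total calls for r(n)
C(0) = 1, C(1) = 1
C(2) = 1 + C(1) + C(0) = 1 + 1 + 1 = 3
C(3) = 1 + C(2) + C(1) = 1 + 3 + 1 = 5
C(4) = 1 + C(3) + C(2) = 1 + 5 + 3 = 9
C(5) = 1 + C(4) + C(3) = 1 + 9 + 5 = 15
C(6) = 1 + C(5) + C(4) = 1 + 15 + 9 = 25
C(7) = 1 + C(6) + C(5) = 1 + 25 + 15 = 41
C(8) = 1 + C(7) + C(6) = 1 + 41 + 25 = 67
C(9) = 1 + C(8) + C(7) = 1 + 67 + 41 = 109
C(10) = 1 + C(9) + C(8) = 1 + 109 + 67 = 177
C(11) = 1 + C(10) + C(9) = 1 + 177 + 109 = 287
C(12) = 1 + C(11) + C(10) = 1 + 287 + 177 = 465
C(13) = 1 + C(12) + C(11) = 1 + 465 + 287 = 753
C(14) = 1 + C(13) + C(12) = 1 + 753 + 465 = 1219
C(15) = 1 + C(14) + C(13) = 1 + 1219 + 753 = 1973
C(16) = 1 + C(15) + C(14) = 1 + 1973 + 1219 = 3193
C(17) = 1 + C(16) + C(15) = 1 + 3193 + 1973 = 5167
C(18) = 1 + C(17) + C(16) = 1 + 5167 + 3193 = 8361
C(19) = 1 + C(18) + C(17) = 1 + 8361 + 5167 = 13529
C(20) = 1 + C(19) + C(18) = 1 + 13529 + 8361 = 21891
C(21) = 1 + C(20) + C(19) = 1 + 21891 + 13529 = 35421
C(22) = 1 + C(21) + C(20) = 1 + 35421 + 21891 = 57313
C(23) = 1 + C(22) + C(21) = 1 + 57313 + 35421 = 92735

92735


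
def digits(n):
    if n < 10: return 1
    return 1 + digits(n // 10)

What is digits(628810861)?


digits(628810861) = 1 + digits(62881086)
digits(62881086) = 1 + digits(6288108)
digits(6288108) = 1 + digits(628810)
digits(628810) = 1 + digits(62881)
digits(62881) = 1 + digits(6288)
digits(6288) = 1 + digits(628)
digits(628) = 1 + digits(62)
digits(62) = 1 + digits(6)
digits(6) = 1  (base case: 6 < 10)
Unwinding: 1 + 1 + 1 + 1 + 1 + 1 + 1 + 1 + 1 = 9

9


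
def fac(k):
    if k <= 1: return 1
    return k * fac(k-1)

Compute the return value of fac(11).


fac(11)
= 11 * fac(10)
= 11 * 10 * fac(9)
= 11 * 10 * 9 * fac(8)
= 11 * 10 * 9 * 8 * fac(7)
= 11 * 10 * 9 * 8 * 7 * fac(6)
= 11 * 10 * 9 * 8 * 7 * 6 * fac(5)
= 11 * 10 * 9 * 8 * 7 * 6 * 5 * fac(4)
= 11 * 10 * 9 * 8 * 7 * 6 * 5 * 4 * fac(3)
= 11 * 10 * 9 * 8 * 7 * 6 * 5 * 4 * 3 * fac(2)
= 11 * 10 * 9 * 8 * 7 * 6 * 5 * 4 * 3 * 2 * fac(1)
= 11 * 10 * 9 * 8 * 7 * 6 * 5 * 4 * 3 * 2 * 1
= 39916800

39916800


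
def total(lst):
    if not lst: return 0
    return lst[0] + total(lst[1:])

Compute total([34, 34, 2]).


total([34, 34, 2]) = 34 + total([34, 2])
total([34, 2]) = 34 + total([2])
total([2]) = 2 + total([])
total([]) = 0  (base case)
Total: 34 + 34 + 2 + 0 = 70

70


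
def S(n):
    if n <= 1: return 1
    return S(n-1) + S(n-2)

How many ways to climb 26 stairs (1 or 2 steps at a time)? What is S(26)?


Building up from base cases:
S(0) = 1
S(1) = 1
S(2) = S(1) + S(0) = 1 + 1 = 2
S(3) = S(2) + S(1) = 2 + 1 = 3
S(4) = S(3) + S(2) = 3 + 2 = 5
S(5) = S(4) + S(3) = 5 + 3 = 8
S(6) = S(5) + S(4) = 8 + 5 = 13
S(7) = S(6) + S(5) = 13 + 8 = 21
S(8) = S(7) + S(6) = 21 + 13 = 34
S(9) = S(8) + S(7) = 34 + 21 = 55
S(10) = S(9) + S(8) = 55 + 34 = 89
S(11) = S(10) + S(9) = 89 + 55 = 144
S(12) = S(11) + S(10) = 144 + 89 = 233
S(13) = S(12) + S(11) = 233 + 144 = 377
S(14) = S(13) + S(12) = 377 + 233 = 610
S(15) = S(14) + S(13) = 610 + 377 = 987
S(16) = S(15) + S(14) = 987 + 610 = 1597
S(17) = S(16) + S(15) = 1597 + 987 = 2584
S(18) = S(17) + S(16) = 2584 + 1597 = 4181
S(19) = S(18) + S(17) = 4181 + 2584 = 6765
S(20) = S(19) + S(18) = 6765 + 4181 = 10946
S(21) = S(20) + S(19) = 10946 + 6765 = 17711
S(22) = S(21) + S(20) = 17711 + 10946 = 28657
S(23) = S(22) + S(21) = 28657 + 17711 = 46368
S(24) = S(23) + S(22) = 46368 + 28657 = 75025
S(25) = S(24) + S(23) = 75025 + 46368 = 121393
S(26) = S(25) + S(24) = 121393 + 75025 = 196418

196418


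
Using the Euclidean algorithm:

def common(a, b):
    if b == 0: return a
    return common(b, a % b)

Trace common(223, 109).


common(223, 109) = common(109, 5)
common(109, 5) = common(5, 4)
common(5, 4) = common(4, 1)
common(4, 1) = common(1, 0)
common(1, 0) = 1  (base case)

1


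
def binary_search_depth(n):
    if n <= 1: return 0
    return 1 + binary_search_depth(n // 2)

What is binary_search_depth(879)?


879 / 2 = 439
439 / 2 = 219
219 / 2 = 109
109 / 2 = 54
54 / 2 = 27
27 / 2 = 13
13 / 2 = 6
6 / 2 = 3
3 / 2 = 1
Reached 1 after 9 halvings

9


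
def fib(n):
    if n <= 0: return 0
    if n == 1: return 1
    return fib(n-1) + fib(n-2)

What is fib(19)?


Computing fib(19) bottom-up:
fib(0) = 0
fib(1) = 1
fib(2) = fib(1) + fib(0) = 1 + 0 = 1
fib(3) = fib(2) + fib(1) = 1 + 1 = 2
fib(4) = fib(3) + fib(2) = 2 + 1 = 3
fib(5) = fib(4) + fib(3) = 3 + 2 = 5
fib(6) = fib(5) + fib(4) = 5 + 3 = 8
fib(7) = fib(6) + fib(5) = 8 + 5 = 13
fib(8) = fib(7) + fib(6) = 13 + 8 = 21
fib(9) = fib(8) + fib(7) = 21 + 13 = 34
fib(10) = fib(9) + fib(8) = 34 + 21 = 55
fib(11) = fib(10) + fib(9) = 55 + 34 = 89
fib(12) = fib(11) + fib(10) = 89 + 55 = 144
fib(13) = fib(12) + fib(11) = 144 + 89 = 233
fib(14) = fib(13) + fib(12) = 233 + 144 = 377
fib(15) = fib(14) + fib(13) = 377 + 233 = 610
fib(16) = fib(15) + fib(14) = 610 + 377 = 987
fib(17) = fib(16) + fib(15) = 987 + 610 = 1597
fib(18) = fib(17) + fib(16) = 1597 + 987 = 2584
fib(19) = fib(18) + fib(17) = 2584 + 1597 = 4181

4181


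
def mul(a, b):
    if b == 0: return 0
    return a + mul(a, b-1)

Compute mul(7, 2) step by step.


mul(7, 2) = 7 + mul(7, 1)
mul(7, 1) = 7 + mul(7, 0)
mul(7, 0) = 0  (base case)
Total: 7 + 7 + 0 = 14

14


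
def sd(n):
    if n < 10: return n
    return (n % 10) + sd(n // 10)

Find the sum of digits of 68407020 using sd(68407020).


sd(68407020) = 0 + sd(6840702)
sd(6840702) = 2 + sd(684070)
sd(684070) = 0 + sd(68407)
sd(68407) = 7 + sd(6840)
sd(6840) = 0 + sd(684)
sd(684) = 4 + sd(68)
sd(68) = 8 + sd(6)
sd(6) = 6  (base case)
Total: 0 + 2 + 0 + 7 + 0 + 4 + 8 + 6 = 27

27


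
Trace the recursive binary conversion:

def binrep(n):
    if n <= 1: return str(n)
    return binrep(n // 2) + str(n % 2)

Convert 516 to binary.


binrep(516) = binrep(258) + '0'
binrep(258) = binrep(129) + '0'
binrep(129) = binrep(64) + '1'
binrep(64) = binrep(32) + '0'
binrep(32) = binrep(16) + '0'
binrep(16) = binrep(8) + '0'
binrep(8) = binrep(4) + '0'
binrep(4) = binrep(2) + '0'
binrep(2) = binrep(1) + '0'
binrep(1) = '1'  (base case)
Concatenating: '1' + '0' + '0' + '0' + '0' + '0' + '0' + '1' + '0' + '0' = '1000000100'

1000000100


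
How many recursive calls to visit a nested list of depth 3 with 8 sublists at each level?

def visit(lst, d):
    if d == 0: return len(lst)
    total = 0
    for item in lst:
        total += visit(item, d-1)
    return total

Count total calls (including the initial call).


At depth 0 (root): 1 call
At depth 1: each of 1 parents calls visit on 8 children = 8 calls
At depth 2: each of 8 parents calls visit on 8 children = 64 calls
At depth 3: each of 64 parents calls visit on 8 children = 512 calls
Total: 1 + 8 + 64 + 512 = 585

585


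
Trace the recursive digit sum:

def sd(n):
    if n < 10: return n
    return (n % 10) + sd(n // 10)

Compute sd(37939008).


sd(37939008) = 8 + sd(3793900)
sd(3793900) = 0 + sd(379390)
sd(379390) = 0 + sd(37939)
sd(37939) = 9 + sd(3793)
sd(3793) = 3 + sd(379)
sd(379) = 9 + sd(37)
sd(37) = 7 + sd(3)
sd(3) = 3  (base case)
Total: 8 + 0 + 0 + 9 + 3 + 9 + 7 + 3 = 39

39


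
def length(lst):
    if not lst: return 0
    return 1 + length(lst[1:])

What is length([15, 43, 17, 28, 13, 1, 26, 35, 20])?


length([15, 43, 17, 28, 13, 1, 26, 35, 20]) = 1 + length([43, 17, 28, 13, 1, 26, 35, 20])
length([43, 17, 28, 13, 1, 26, 35, 20]) = 1 + length([17, 28, 13, 1, 26, 35, 20])
length([17, 28, 13, 1, 26, 35, 20]) = 1 + length([28, 13, 1, 26, 35, 20])
length([28, 13, 1, 26, 35, 20]) = 1 + length([13, 1, 26, 35, 20])
length([13, 1, 26, 35, 20]) = 1 + length([1, 26, 35, 20])
length([1, 26, 35, 20]) = 1 + length([26, 35, 20])
length([26, 35, 20]) = 1 + length([35, 20])
length([35, 20]) = 1 + length([20])
length([20]) = 1 + length([])
length([]) = 0  (base case)
Unwinding: 1 + 1 + 1 + 1 + 1 + 1 + 1 + 1 + 1 + 0 = 9

9


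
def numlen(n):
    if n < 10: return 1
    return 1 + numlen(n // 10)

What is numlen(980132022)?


numlen(980132022) = 1 + numlen(98013202)
numlen(98013202) = 1 + numlen(9801320)
numlen(9801320) = 1 + numlen(980132)
numlen(980132) = 1 + numlen(98013)
numlen(98013) = 1 + numlen(9801)
numlen(9801) = 1 + numlen(980)
numlen(980) = 1 + numlen(98)
numlen(98) = 1 + numlen(9)
numlen(9) = 1  (base case: 9 < 10)
Unwinding: 1 + 1 + 1 + 1 + 1 + 1 + 1 + 1 + 1 = 9

9


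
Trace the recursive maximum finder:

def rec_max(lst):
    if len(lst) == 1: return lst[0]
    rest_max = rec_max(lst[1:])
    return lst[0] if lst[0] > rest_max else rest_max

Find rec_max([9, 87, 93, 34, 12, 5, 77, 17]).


rec_max([9, 87, 93, 34, 12, 5, 77, 17]): compare 9 with rec_max([87, 93, 34, 12, 5, 77, 17])
rec_max([87, 93, 34, 12, 5, 77, 17]): compare 87 with rec_max([93, 34, 12, 5, 77, 17])
rec_max([93, 34, 12, 5, 77, 17]): compare 93 with rec_max([34, 12, 5, 77, 17])
rec_max([34, 12, 5, 77, 17]): compare 34 with rec_max([12, 5, 77, 17])
rec_max([12, 5, 77, 17]): compare 12 with rec_max([5, 77, 17])
rec_max([5, 77, 17]): compare 5 with rec_max([77, 17])
rec_max([77, 17]): compare 77 with rec_max([17])
rec_max([17]) = 17  (base case)
Compare 77 with 17 -> 77
Compare 5 with 77 -> 77
Compare 12 with 77 -> 77
Compare 34 with 77 -> 77
Compare 93 with 77 -> 93
Compare 87 with 93 -> 93
Compare 9 with 93 -> 93

93


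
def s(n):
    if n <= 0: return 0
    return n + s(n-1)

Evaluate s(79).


s(79)
= 79 + 78 + 77 + 76 + 75 + 74 + 73 + 72 + 71 + 70 + 69 + 68 + 67 + 66 + 65 + 64 + 63 + 62 + 61 + 60 + 59 + 58 + 57 + 56 + 55 + 54 + 53 + 52 + 51 + 50 + 49 + 48 + 47 + 46 + 45 + 44 + 43 + 42 + 41 + 40 + 39 + 38 + 37 + 36 + 35 + 34 + 33 + 32 + 31 + 30 + 29 + 28 + 27 + 26 + 25 + 24 + 23 + 22 + 21 + 20 + 19 + 18 + 17 + 16 + 15 + 14 + 13 + 12 + 11 + 10 + 9 + 8 + 7 + 6 + 5 + 4 + 3 + 2 + 1 + s(0)
= 79 + 78 + 77 + 76 + 75 + 74 + 73 + 72 + 71 + 70 + 69 + 68 + 67 + 66 + 65 + 64 + 63 + 62 + 61 + 60 + 59 + 58 + 57 + 56 + 55 + 54 + 53 + 52 + 51 + 50 + 49 + 48 + 47 + 46 + 45 + 44 + 43 + 42 + 41 + 40 + 39 + 38 + 37 + 36 + 35 + 34 + 33 + 32 + 31 + 30 + 29 + 28 + 27 + 26 + 25 + 24 + 23 + 22 + 21 + 20 + 19 + 18 + 17 + 16 + 15 + 14 + 13 + 12 + 11 + 10 + 9 + 8 + 7 + 6 + 5 + 4 + 3 + 2 + 1 + 0
= 3160

3160


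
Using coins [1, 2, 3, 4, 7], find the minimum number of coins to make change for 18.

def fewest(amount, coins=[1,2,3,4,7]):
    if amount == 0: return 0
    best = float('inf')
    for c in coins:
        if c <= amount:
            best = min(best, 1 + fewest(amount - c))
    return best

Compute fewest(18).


Building up with DP:
fewest(0) = 0
fewest(1) = min(1+fewest(0)=1+0=1) = 1
fewest(2) = min(1+fewest(1)=1+1=2, 1+fewest(0)=1+0=1) = 1
fewest(3) = min(1+fewest(2)=1+1=2, 1+fewest(1)=1+1=2, 1+fewest(0)=1+0=1) = 1
fewest(4) = min(1+fewest(3)=1+1=2, 1+fewest(2)=1+1=2, 1+fewest(1)=1+1=2, 1+fewest(0)=1+0=1) = 1
fewest(5) = min(1+fewest(4)=1+1=2, 1+fewest(3)=1+1=2, 1+fewest(2)=1+1=2, 1+fewest(1)=1+1=2) = 2
fewest(6) = min(1+fewest(5)=1+2=3, 1+fewest(4)=1+1=2, 1+fewest(3)=1+1=2, 1+fewest(2)=1+1=2) = 2
fewest(7) = min(1+fewest(6)=1+2=3, 1+fewest(5)=1+2=3, 1+fewest(4)=1+1=2, 1+fewest(3)=1+1=2, 1+fewest(0)=1+0=1) = 1
fewest(8) = min(1+fewest(7)=1+1=2, 1+fewest(6)=1+2=3, 1+fewest(5)=1+2=3, 1+fewest(4)=1+1=2, 1+fewest(1)=1+1=2) = 2
fewest(9) = min(1+fewest(8)=1+2=3, 1+fewest(7)=1+1=2, 1+fewest(6)=1+2=3, 1+fewest(5)=1+2=3, 1+fewest(2)=1+1=2) = 2
fewest(10) = min(1+fewest(9)=1+2=3, 1+fewest(8)=1+2=3, 1+fewest(7)=1+1=2, 1+fewest(6)=1+2=3, 1+fewest(3)=1+1=2) = 2
fewest(11) = min(1+fewest(10)=1+2=3, 1+fewest(9)=1+2=3, 1+fewest(8)=1+2=3, 1+fewest(7)=1+1=2, 1+fewest(4)=1+1=2) = 2
fewest(12) = min(1+fewest(11)=1+2=3, 1+fewest(10)=1+2=3, 1+fewest(9)=1+2=3, 1+fewest(8)=1+2=3, 1+fewest(5)=1+2=3) = 3
fewest(13) = min(1+fewest(12)=1+3=4, 1+fewest(11)=1+2=3, 1+fewest(10)=1+2=3, 1+fewest(9)=1+2=3, 1+fewest(6)=1+2=3) = 3
fewest(14) = min(1+fewest(13)=1+3=4, 1+fewest(12)=1+3=4, 1+fewest(11)=1+2=3, 1+fewest(10)=1+2=3, 1+fewest(7)=1+1=2) = 2
fewest(15) = min(1+fewest(14)=1+2=3, 1+fewest(13)=1+3=4, 1+fewest(12)=1+3=4, 1+fewest(11)=1+2=3, 1+fewest(8)=1+2=3) = 3
fewest(16) = min(1+fewest(15)=1+3=4, 1+fewest(14)=1+2=3, 1+fewest(13)=1+3=4, 1+fewest(12)=1+3=4, 1+fewest(9)=1+2=3) = 3
fewest(17) = min(1+fewest(16)=1+3=4, 1+fewest(15)=1+3=4, 1+fewest(14)=1+2=3, 1+fewest(13)=1+3=4, 1+fewest(10)=1+2=3) = 3
fewest(18) = min(1+fewest(17)=1+3=4, 1+fewest(16)=1+3=4, 1+fewest(15)=1+3=4, 1+fewest(14)=1+2=3, 1+fewest(11)=1+2=3) = 3

3


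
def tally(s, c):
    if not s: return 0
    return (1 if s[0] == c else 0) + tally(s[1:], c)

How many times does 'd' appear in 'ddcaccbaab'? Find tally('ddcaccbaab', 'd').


s[0]='d' == 'd' -> 1
s[0]='d' == 'd' -> 1
s[0]='c' != 'd' -> 0
s[0]='a' != 'd' -> 0
s[0]='c' != 'd' -> 0
s[0]='c' != 'd' -> 0
s[0]='b' != 'd' -> 0
s[0]='a' != 'd' -> 0
s[0]='a' != 'd' -> 0
s[0]='b' != 'd' -> 0
Sum: 1 + 1 + 0 + 0 + 0 + 0 + 0 + 0 + 0 + 0 = 2

2


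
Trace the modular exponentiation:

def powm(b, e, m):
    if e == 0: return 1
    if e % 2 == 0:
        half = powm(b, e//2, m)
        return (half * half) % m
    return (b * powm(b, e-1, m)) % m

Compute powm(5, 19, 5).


powm(5, 19, 5): e is odd, compute powm(5, 18, 5)
  powm(5, 18, 5): e is even, compute powm(5, 9, 5)
    powm(5, 9, 5): e is odd, compute powm(5, 8, 5)
      powm(5, 8, 5): e is even, compute powm(5, 4, 5)
        powm(5, 4, 5): e is even, compute powm(5, 2, 5)
          powm(5, 2, 5): e is even, compute powm(5, 1, 5)
          powm(5, 1, 5): e is odd, compute powm(5, 0, 5)
          powm(5, 0, 5) = 1
          (5 * 1) % 5 = 0
          half=0, (0*0) % 5 = 0
        half=0, (0*0) % 5 = 0
      half=0, (0*0) % 5 = 0
    (5 * 0) % 5 = 0
  half=0, (0*0) % 5 = 0
(5 * 0) % 5 = 0

0


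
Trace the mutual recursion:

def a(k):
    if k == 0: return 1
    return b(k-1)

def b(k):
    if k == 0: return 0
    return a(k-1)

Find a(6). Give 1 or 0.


a(6) = b(5)
b(5) = a(4)
a(4) = b(3)
b(3) = a(2)
a(2) = b(1)
b(1) = a(0)
a(0) = 1  (base case)
Result: 1

1


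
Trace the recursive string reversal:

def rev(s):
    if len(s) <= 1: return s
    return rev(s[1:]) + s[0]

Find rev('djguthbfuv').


rev('djguthbfuv') = rev('jguthbfuv') + 'd'
rev('jguthbfuv') = rev('guthbfuv') + 'j'
rev('guthbfuv') = rev('uthbfuv') + 'g'
rev('uthbfuv') = rev('thbfuv') + 'u'
rev('thbfuv') = rev('hbfuv') + 't'
rev('hbfuv') = rev('bfuv') + 'h'
rev('bfuv') = rev('fuv') + 'b'
rev('fuv') = rev('uv') + 'f'
rev('uv') = rev('v') + 'u'
rev('v') = 'v'  (base case)
Concatenating: 'v' + 'u' + 'f' + 'b' + 'h' + 't' + 'u' + 'g' + 'j' + 'd' = 'vufbhtugjd'

vufbhtugjd


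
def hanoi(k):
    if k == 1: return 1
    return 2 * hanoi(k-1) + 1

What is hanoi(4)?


hanoi(4) = 2 * hanoi(3) + 1
hanoi(3) = 2 * hanoi(2) + 1
hanoi(2) = 2 * hanoi(1) + 1
hanoi(1) = 1  (base case)
hanoi(2) = 2 * 1 + 1 = 3
hanoi(3) = 2 * 3 + 1 = 7
hanoi(4) = 2 * 7 + 1 = 15

15


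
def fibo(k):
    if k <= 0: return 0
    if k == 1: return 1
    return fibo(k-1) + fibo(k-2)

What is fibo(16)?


Computing fibo(16) bottom-up:
fibo(0) = 0
fibo(1) = 1
fibo(2) = fibo(1) + fibo(0) = 1 + 0 = 1
fibo(3) = fibo(2) + fibo(1) = 1 + 1 = 2
fibo(4) = fibo(3) + fibo(2) = 2 + 1 = 3
fibo(5) = fibo(4) + fibo(3) = 3 + 2 = 5
fibo(6) = fibo(5) + fibo(4) = 5 + 3 = 8
fibo(7) = fibo(6) + fibo(5) = 8 + 5 = 13
fibo(8) = fibo(7) + fibo(6) = 13 + 8 = 21
fibo(9) = fibo(8) + fibo(7) = 21 + 13 = 34
fibo(10) = fibo(9) + fibo(8) = 34 + 21 = 55
fibo(11) = fibo(10) + fibo(9) = 55 + 34 = 89
fibo(12) = fibo(11) + fibo(10) = 89 + 55 = 144
fibo(13) = fibo(12) + fibo(11) = 144 + 89 = 233
fibo(14) = fibo(13) + fibo(12) = 233 + 144 = 377
fibo(15) = fibo(14) + fibo(13) = 377 + 233 = 610
fibo(16) = fibo(15) + fibo(14) = 610 + 377 = 987

987


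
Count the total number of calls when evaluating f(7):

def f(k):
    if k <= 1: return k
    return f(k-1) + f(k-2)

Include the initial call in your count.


Let C(n) = total calls for f(n)
C(0) = 1, C(1) = 1
C(2) = 1 + C(1) + C(0) = 1 + 1 + 1 = 3
C(3) = 1 + C(2) + C(1) = 1 + 3 + 1 = 5
C(4) = 1 + C(3) + C(2) = 1 + 5 + 3 = 9
C(5) = 1 + C(4) + C(3) = 1 + 9 + 5 = 15
C(6) = 1 + C(5) + C(4) = 1 + 15 + 9 = 25
C(7) = 1 + C(6) + C(5) = 1 + 25 + 15 = 41

41


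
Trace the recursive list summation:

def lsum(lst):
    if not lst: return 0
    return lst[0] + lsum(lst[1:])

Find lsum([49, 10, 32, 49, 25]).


lsum([49, 10, 32, 49, 25]) = 49 + lsum([10, 32, 49, 25])
lsum([10, 32, 49, 25]) = 10 + lsum([32, 49, 25])
lsum([32, 49, 25]) = 32 + lsum([49, 25])
lsum([49, 25]) = 49 + lsum([25])
lsum([25]) = 25 + lsum([])
lsum([]) = 0  (base case)
Total: 49 + 10 + 32 + 49 + 25 + 0 = 165

165


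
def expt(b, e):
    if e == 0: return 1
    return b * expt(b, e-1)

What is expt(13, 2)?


expt(13, 2)
= 13 * expt(13, 1)
= 13 * 13 * expt(13, 0)
= 13 * 13 * 1
= 169

169


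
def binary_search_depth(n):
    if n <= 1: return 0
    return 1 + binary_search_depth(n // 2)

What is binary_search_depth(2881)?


2881 / 2 = 1440
1440 / 2 = 720
720 / 2 = 360
360 / 2 = 180
180 / 2 = 90
90 / 2 = 45
45 / 2 = 22
22 / 2 = 11
11 / 2 = 5
5 / 2 = 2
2 / 2 = 1
Reached 1 after 11 halvings

11


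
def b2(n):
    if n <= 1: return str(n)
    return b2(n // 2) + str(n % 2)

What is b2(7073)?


b2(7073) = b2(3536) + '1'
b2(3536) = b2(1768) + '0'
b2(1768) = b2(884) + '0'
b2(884) = b2(442) + '0'
b2(442) = b2(221) + '0'
b2(221) = b2(110) + '1'
b2(110) = b2(55) + '0'
b2(55) = b2(27) + '1'
b2(27) = b2(13) + '1'
b2(13) = b2(6) + '1'
b2(6) = b2(3) + '0'
b2(3) = b2(1) + '1'
b2(1) = '1'  (base case)
Concatenating: '1' + '1' + '0' + '1' + '1' + '1' + '0' + '1' + '0' + '0' + '0' + '0' + '1' = '1101110100001'

1101110100001


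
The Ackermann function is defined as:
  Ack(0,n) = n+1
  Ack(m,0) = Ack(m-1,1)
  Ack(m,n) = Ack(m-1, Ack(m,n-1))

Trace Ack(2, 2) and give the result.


Ack(2, 2) = Ack(1, Ack(2, 1))
  Ack(2, 1) = Ack(1, Ack(2, 0))
    Ack(2, 0) = Ack(1, 1)
      Ack(1, 1) = Ack(0, Ack(1, 0))
        Ack(1, 0) = Ack(0, 1)
          Ack(0, 1) = 2
        = Ack(0, 2)
        Ack(0, 2) = 3
    = Ack(1, 3)
    Ack(1, 3) = Ack(0, Ack(1, 2))
      Ack(1, 2) = Ack(0, Ack(1, 1))
        Ack(1, 1) = Ack(0, Ack(1, 0))
          Ack(1, 0) = Ack(0, 1)
          Ack(0, 1) = 2
          = Ack(0, 2)
          Ack(0, 2) = 3
        = Ack(0, 3)
        Ack(0, 3) = 4
      = Ack(0, 4)
      Ack(0, 4) = 5
  = Ack(1, 5)
  Ack(1, 5) = Ack(0, Ack(1, 4))
    Ack(1, 4) = Ack(0, Ack(1, 3))
      Ack(1, 3) = Ack(0, Ack(1, 2))
        Ack(1, 2) = Ack(0, Ack(1, 1))
... (trace truncated)
Result: Ack(2, 2) = 7

7


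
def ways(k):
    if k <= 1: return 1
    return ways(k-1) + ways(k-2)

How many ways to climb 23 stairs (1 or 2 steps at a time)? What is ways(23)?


Building up from base cases:
ways(0) = 1
ways(1) = 1
ways(2) = ways(1) + ways(0) = 1 + 1 = 2
ways(3) = ways(2) + ways(1) = 2 + 1 = 3
ways(4) = ways(3) + ways(2) = 3 + 2 = 5
ways(5) = ways(4) + ways(3) = 5 + 3 = 8
ways(6) = ways(5) + ways(4) = 8 + 5 = 13
ways(7) = ways(6) + ways(5) = 13 + 8 = 21
ways(8) = ways(7) + ways(6) = 21 + 13 = 34
ways(9) = ways(8) + ways(7) = 34 + 21 = 55
ways(10) = ways(9) + ways(8) = 55 + 34 = 89
ways(11) = ways(10) + ways(9) = 89 + 55 = 144
ways(12) = ways(11) + ways(10) = 144 + 89 = 233
ways(13) = ways(12) + ways(11) = 233 + 144 = 377
ways(14) = ways(13) + ways(12) = 377 + 233 = 610
ways(15) = ways(14) + ways(13) = 610 + 377 = 987
ways(16) = ways(15) + ways(14) = 987 + 610 = 1597
ways(17) = ways(16) + ways(15) = 1597 + 987 = 2584
ways(18) = ways(17) + ways(16) = 2584 + 1597 = 4181
ways(19) = ways(18) + ways(17) = 4181 + 2584 = 6765
ways(20) = ways(19) + ways(18) = 6765 + 4181 = 10946
ways(21) = ways(20) + ways(19) = 10946 + 6765 = 17711
ways(22) = ways(21) + ways(20) = 17711 + 10946 = 28657
ways(23) = ways(22) + ways(21) = 28657 + 17711 = 46368

46368


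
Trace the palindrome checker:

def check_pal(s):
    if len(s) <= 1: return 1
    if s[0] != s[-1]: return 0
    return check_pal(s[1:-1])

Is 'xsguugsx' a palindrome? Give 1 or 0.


check_pal('xsguugsx'): s[0]='x' == s[-1]='x' -> check check_pal('sguugs')
check_pal('sguugs'): s[0]='s' == s[-1]='s' -> check check_pal('guug')
check_pal('guug'): s[0]='g' == s[-1]='g' -> check check_pal('uu')
check_pal('uu'): s[0]='u' == s[-1]='u' -> check check_pal('')
check_pal(''): len <= 1 -> return 1  (base case)
Result: 1 (palindrome)

1


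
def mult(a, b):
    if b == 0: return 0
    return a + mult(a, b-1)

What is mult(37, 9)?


mult(37, 9) = 37 + mult(37, 8)
mult(37, 8) = 37 + mult(37, 7)
mult(37, 7) = 37 + mult(37, 6)
mult(37, 6) = 37 + mult(37, 5)
mult(37, 5) = 37 + mult(37, 4)
mult(37, 4) = 37 + mult(37, 3)
mult(37, 3) = 37 + mult(37, 2)
mult(37, 2) = 37 + mult(37, 1)
mult(37, 1) = 37 + mult(37, 0)
mult(37, 0) = 0  (base case)
Total: 37 + 37 + 37 + 37 + 37 + 37 + 37 + 37 + 37 + 0 = 333

333


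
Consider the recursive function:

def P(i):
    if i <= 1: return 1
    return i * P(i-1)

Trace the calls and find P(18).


P(18)
= 18 * P(17)
= 18 * 17 * P(16)
= 18 * 17 * 16 * P(15)
= 18 * 17 * 16 * 15 * P(14)
= 18 * 17 * 16 * 15 * 14 * P(13)
= 18 * 17 * 16 * 15 * 14 * 13 * P(12)
= 18 * 17 * 16 * 15 * 14 * 13 * 12 * P(11)
= 18 * 17 * 16 * 15 * 14 * 13 * 12 * 11 * P(10)
= 18 * 17 * 16 * 15 * 14 * 13 * 12 * 11 * 10 * P(9)
= 18 * 17 * 16 * 15 * 14 * 13 * 12 * 11 * 10 * 9 * P(8)
= 18 * 17 * 16 * 15 * 14 * 13 * 12 * 11 * 10 * 9 * 8 * P(7)
= 18 * 17 * 16 * 15 * 14 * 13 * 12 * 11 * 10 * 9 * 8 * 7 * P(6)
= 18 * 17 * 16 * 15 * 14 * 13 * 12 * 11 * 10 * 9 * 8 * 7 * 6 * P(5)
= 18 * 17 * 16 * 15 * 14 * 13 * 12 * 11 * 10 * 9 * 8 * 7 * 6 * 5 * P(4)
= 18 * 17 * 16 * 15 * 14 * 13 * 12 * 11 * 10 * 9 * 8 * 7 * 6 * 5 * 4 * P(3)
= 18 * 17 * 16 * 15 * 14 * 13 * 12 * 11 * 10 * 9 * 8 * 7 * 6 * 5 * 4 * 3 * P(2)
= 18 * 17 * 16 * 15 * 14 * 13 * 12 * 11 * 10 * 9 * 8 * 7 * 6 * 5 * 4 * 3 * 2 * P(1)
= 18 * 17 * 16 * 15 * 14 * 13 * 12 * 11 * 10 * 9 * 8 * 7 * 6 * 5 * 4 * 3 * 2 * 1
= 6402373705728000

6402373705728000


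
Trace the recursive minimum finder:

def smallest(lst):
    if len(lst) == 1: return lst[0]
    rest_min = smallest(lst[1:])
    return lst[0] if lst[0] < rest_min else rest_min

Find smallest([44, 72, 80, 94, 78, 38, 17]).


smallest([44, 72, 80, 94, 78, 38, 17]): compare 44 with smallest([72, 80, 94, 78, 38, 17])
smallest([72, 80, 94, 78, 38, 17]): compare 72 with smallest([80, 94, 78, 38, 17])
smallest([80, 94, 78, 38, 17]): compare 80 with smallest([94, 78, 38, 17])
smallest([94, 78, 38, 17]): compare 94 with smallest([78, 38, 17])
smallest([78, 38, 17]): compare 78 with smallest([38, 17])
smallest([38, 17]): compare 38 with smallest([17])
smallest([17]) = 17  (base case)
Compare 38 with 17 -> 17
Compare 78 with 17 -> 17
Compare 94 with 17 -> 17
Compare 80 with 17 -> 17
Compare 72 with 17 -> 17
Compare 44 with 17 -> 17

17


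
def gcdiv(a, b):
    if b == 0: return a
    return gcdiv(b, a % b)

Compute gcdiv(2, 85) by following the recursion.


gcdiv(2, 85) = gcdiv(85, 2)
gcdiv(85, 2) = gcdiv(2, 1)
gcdiv(2, 1) = gcdiv(1, 0)
gcdiv(1, 0) = 1  (base case)

1


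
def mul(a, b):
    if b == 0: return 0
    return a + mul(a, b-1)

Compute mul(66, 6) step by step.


mul(66, 6) = 66 + mul(66, 5)
mul(66, 5) = 66 + mul(66, 4)
mul(66, 4) = 66 + mul(66, 3)
mul(66, 3) = 66 + mul(66, 2)
mul(66, 2) = 66 + mul(66, 1)
mul(66, 1) = 66 + mul(66, 0)
mul(66, 0) = 0  (base case)
Total: 66 + 66 + 66 + 66 + 66 + 66 + 0 = 396

396


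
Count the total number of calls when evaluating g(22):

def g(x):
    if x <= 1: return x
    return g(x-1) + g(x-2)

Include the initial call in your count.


Let C(n) = total calls for g(n)
C(0) = 1, C(1) = 1
C(2) = 1 + C(1) + C(0) = 1 + 1 + 1 = 3
C(3) = 1 + C(2) + C(1) = 1 + 3 + 1 = 5
C(4) = 1 + C(3) + C(2) = 1 + 5 + 3 = 9
C(5) = 1 + C(4) + C(3) = 1 + 9 + 5 = 15
C(6) = 1 + C(5) + C(4) = 1 + 15 + 9 = 25
C(7) = 1 + C(6) + C(5) = 1 + 25 + 15 = 41
C(8) = 1 + C(7) + C(6) = 1 + 41 + 25 = 67
C(9) = 1 + C(8) + C(7) = 1 + 67 + 41 = 109
C(10) = 1 + C(9) + C(8) = 1 + 109 + 67 = 177
C(11) = 1 + C(10) + C(9) = 1 + 177 + 109 = 287
C(12) = 1 + C(11) + C(10) = 1 + 287 + 177 = 465
C(13) = 1 + C(12) + C(11) = 1 + 465 + 287 = 753
C(14) = 1 + C(13) + C(12) = 1 + 753 + 465 = 1219
C(15) = 1 + C(14) + C(13) = 1 + 1219 + 753 = 1973
C(16) = 1 + C(15) + C(14) = 1 + 1973 + 1219 = 3193
C(17) = 1 + C(16) + C(15) = 1 + 3193 + 1973 = 5167
C(18) = 1 + C(17) + C(16) = 1 + 5167 + 3193 = 8361
C(19) = 1 + C(18) + C(17) = 1 + 8361 + 5167 = 13529
C(20) = 1 + C(19) + C(18) = 1 + 13529 + 8361 = 21891
C(21) = 1 + C(20) + C(19) = 1 + 21891 + 13529 = 35421
C(22) = 1 + C(21) + C(20) = 1 + 35421 + 21891 = 57313

57313
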